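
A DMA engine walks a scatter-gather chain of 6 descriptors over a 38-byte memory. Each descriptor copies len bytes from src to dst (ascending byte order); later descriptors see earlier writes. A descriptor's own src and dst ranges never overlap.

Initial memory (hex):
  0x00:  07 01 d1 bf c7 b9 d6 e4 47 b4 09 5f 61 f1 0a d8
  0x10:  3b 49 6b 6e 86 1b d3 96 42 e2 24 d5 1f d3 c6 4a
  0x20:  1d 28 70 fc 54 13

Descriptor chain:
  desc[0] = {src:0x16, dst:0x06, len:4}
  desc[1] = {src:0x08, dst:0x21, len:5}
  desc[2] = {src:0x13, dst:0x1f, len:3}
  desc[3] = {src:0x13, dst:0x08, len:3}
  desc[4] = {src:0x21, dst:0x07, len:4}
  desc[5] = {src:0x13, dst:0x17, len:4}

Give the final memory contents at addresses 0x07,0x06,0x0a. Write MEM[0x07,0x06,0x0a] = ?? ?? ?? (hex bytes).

D0: mem[0x06..0x09] <- [d3 96 42 e2]
D1: mem[0x21..0x25] <- [42 e2 09 5f 61]
D2: mem[0x1f..0x21] <- [6e 86 1b]
D3: mem[0x08..0x0a] <- [6e 86 1b]
D4: mem[0x07..0x0a] <- [1b e2 09 5f]
D5: mem[0x17..0x1a] <- [6e 86 1b d3]
query mem[0x07]=0x1b, mem[0x06]=0xd3, mem[0x0a]=0x5f

MEM[0x07,0x06,0x0a] = 1b d3 5f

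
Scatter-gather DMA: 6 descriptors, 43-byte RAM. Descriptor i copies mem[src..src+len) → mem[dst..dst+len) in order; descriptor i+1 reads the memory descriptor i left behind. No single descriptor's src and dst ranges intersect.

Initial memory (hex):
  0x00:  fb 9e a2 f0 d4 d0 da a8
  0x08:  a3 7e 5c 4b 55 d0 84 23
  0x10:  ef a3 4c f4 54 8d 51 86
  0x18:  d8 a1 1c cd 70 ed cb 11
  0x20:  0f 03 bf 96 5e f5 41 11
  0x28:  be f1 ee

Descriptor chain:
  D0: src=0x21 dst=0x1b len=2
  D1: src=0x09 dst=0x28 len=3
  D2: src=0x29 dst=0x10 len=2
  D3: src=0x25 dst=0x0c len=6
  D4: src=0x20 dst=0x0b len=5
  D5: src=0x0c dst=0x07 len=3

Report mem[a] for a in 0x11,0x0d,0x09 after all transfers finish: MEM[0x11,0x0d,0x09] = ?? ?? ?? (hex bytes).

MEM[0x11,0x0d,0x09] = 4b bf 96

D0: mem[0x1b..0x1c] <- [03 bf]
D1: mem[0x28..0x2a] <- [7e 5c 4b]
D2: mem[0x10..0x11] <- [5c 4b]
D3: mem[0x0c..0x11] <- [f5 41 11 7e 5c 4b]
D4: mem[0x0b..0x0f] <- [0f 03 bf 96 5e]
D5: mem[0x07..0x09] <- [03 bf 96]
query mem[0x11]=0x4b, mem[0x0d]=0xbf, mem[0x09]=0x96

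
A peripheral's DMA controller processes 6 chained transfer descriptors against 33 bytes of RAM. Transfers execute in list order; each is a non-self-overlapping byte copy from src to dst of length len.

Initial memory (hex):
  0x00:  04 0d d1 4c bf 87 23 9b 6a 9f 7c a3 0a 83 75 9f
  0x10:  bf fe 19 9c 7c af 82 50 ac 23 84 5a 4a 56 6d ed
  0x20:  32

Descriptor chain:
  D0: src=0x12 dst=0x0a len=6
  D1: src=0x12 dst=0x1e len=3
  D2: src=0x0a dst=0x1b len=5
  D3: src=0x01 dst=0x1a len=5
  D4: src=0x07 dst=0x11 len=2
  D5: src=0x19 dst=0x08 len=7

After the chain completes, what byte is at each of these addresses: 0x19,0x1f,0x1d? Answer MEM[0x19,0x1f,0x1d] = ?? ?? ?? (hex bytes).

[0] 0x12->0x0a len=6 : 19 9c 7c af 82 50
[1] 0x12->0x1e len=3 : 19 9c 7c
[2] 0x0a->0x1b len=5 : 19 9c 7c af 82
[3] 0x01->0x1a len=5 : 0d d1 4c bf 87
[4] 0x07->0x11 len=2 : 9b 6a
[5] 0x19->0x08 len=7 : 23 0d d1 4c bf 87 82
query mem[0x19]=0x23, mem[0x1f]=0x82, mem[0x1d]=0xbf

MEM[0x19,0x1f,0x1d] = 23 82 bf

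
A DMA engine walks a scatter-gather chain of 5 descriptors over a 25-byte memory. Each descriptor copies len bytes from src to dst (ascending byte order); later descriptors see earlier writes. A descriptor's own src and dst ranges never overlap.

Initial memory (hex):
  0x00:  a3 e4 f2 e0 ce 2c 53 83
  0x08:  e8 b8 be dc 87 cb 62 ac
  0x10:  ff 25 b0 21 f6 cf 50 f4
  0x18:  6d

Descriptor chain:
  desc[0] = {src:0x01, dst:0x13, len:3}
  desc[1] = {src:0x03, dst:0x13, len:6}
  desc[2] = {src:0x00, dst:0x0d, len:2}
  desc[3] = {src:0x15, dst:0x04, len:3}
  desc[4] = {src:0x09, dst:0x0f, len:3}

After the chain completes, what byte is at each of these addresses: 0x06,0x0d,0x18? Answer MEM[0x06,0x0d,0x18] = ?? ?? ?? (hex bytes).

  after D0: wrote 3B at 0x13 = e4f2e0
  after D1: wrote 6B at 0x13 = e0ce2c5383e8
  after D2: wrote 2B at 0x0d = a3e4
  after D3: wrote 3B at 0x04 = 2c5383
  after D4: wrote 3B at 0x0f = b8bedc
query mem[0x06]=0x83, mem[0x0d]=0xa3, mem[0x18]=0xe8

MEM[0x06,0x0d,0x18] = 83 a3 e8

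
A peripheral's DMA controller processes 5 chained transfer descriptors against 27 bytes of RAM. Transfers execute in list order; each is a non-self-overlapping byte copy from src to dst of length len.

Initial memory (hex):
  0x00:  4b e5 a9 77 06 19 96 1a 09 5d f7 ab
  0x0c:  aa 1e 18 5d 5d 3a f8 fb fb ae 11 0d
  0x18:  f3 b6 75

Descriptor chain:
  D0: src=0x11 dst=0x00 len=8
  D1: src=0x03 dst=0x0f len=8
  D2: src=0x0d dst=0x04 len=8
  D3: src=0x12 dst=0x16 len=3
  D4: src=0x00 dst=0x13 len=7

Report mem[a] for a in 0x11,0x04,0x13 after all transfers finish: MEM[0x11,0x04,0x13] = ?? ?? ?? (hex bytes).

#0 dst[0x00+8] := {0x3a,0xf8,0xfb,0xfb,0xae,0x11,0x0d,0xf3}
#1 dst[0x0f+8] := {0xfb,0xae,0x11,0x0d,0xf3,0x09,0x5d,0xf7}
#2 dst[0x04+8] := {0x1e,0x18,0xfb,0xae,0x11,0x0d,0xf3,0x09}
#3 dst[0x16+3] := {0x0d,0xf3,0x09}
#4 dst[0x13+7] := {0x3a,0xf8,0xfb,0xfb,0x1e,0x18,0xfb}
query mem[0x11]=0x11, mem[0x04]=0x1e, mem[0x13]=0x3a

MEM[0x11,0x04,0x13] = 11 1e 3a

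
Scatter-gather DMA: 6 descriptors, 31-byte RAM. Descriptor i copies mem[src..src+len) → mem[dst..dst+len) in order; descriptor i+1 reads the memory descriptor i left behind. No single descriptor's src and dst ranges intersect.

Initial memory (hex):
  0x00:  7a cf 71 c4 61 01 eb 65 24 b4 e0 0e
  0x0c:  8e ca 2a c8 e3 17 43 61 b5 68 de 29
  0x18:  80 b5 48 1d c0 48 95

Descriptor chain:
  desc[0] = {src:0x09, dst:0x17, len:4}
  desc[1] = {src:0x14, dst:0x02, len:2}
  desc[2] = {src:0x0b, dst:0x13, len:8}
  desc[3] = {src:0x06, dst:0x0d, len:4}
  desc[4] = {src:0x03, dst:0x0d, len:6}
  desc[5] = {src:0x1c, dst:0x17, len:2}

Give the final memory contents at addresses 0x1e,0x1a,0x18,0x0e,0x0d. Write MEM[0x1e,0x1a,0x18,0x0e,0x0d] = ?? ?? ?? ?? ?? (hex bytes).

MEM[0x1e,0x1a,0x18,0x0e,0x0d] = 95 43 48 61 68

D0: mem[0x17..0x1a] <- [b4 e0 0e 8e]
D1: mem[0x02..0x03] <- [b5 68]
D2: mem[0x13..0x1a] <- [0e 8e ca 2a c8 e3 17 43]
D3: mem[0x0d..0x10] <- [eb 65 24 b4]
D4: mem[0x0d..0x12] <- [68 61 01 eb 65 24]
D5: mem[0x17..0x18] <- [c0 48]
query mem[0x1e]=0x95, mem[0x1a]=0x43, mem[0x18]=0x48, mem[0x0e]=0x61, mem[0x0d]=0x68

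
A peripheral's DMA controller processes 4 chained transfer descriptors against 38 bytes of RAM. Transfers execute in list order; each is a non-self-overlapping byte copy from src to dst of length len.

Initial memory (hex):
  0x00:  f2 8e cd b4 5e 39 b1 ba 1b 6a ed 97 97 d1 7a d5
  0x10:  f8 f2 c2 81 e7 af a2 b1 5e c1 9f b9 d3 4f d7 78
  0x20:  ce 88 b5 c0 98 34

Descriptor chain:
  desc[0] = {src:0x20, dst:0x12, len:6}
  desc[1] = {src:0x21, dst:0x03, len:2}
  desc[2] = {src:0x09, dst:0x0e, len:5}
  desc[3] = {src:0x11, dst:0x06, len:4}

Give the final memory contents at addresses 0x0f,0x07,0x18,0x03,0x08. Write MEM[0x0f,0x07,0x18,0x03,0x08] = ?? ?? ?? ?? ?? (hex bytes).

MEM[0x0f,0x07,0x18,0x03,0x08] = ed d1 5e 88 88

#0 dst[0x12+6] := {0xce,0x88,0xb5,0xc0,0x98,0x34}
#1 dst[0x03+2] := {0x88,0xb5}
#2 dst[0x0e+5] := {0x6a,0xed,0x97,0x97,0xd1}
#3 dst[0x06+4] := {0x97,0xd1,0x88,0xb5}
query mem[0x0f]=0xed, mem[0x07]=0xd1, mem[0x18]=0x5e, mem[0x03]=0x88, mem[0x08]=0x88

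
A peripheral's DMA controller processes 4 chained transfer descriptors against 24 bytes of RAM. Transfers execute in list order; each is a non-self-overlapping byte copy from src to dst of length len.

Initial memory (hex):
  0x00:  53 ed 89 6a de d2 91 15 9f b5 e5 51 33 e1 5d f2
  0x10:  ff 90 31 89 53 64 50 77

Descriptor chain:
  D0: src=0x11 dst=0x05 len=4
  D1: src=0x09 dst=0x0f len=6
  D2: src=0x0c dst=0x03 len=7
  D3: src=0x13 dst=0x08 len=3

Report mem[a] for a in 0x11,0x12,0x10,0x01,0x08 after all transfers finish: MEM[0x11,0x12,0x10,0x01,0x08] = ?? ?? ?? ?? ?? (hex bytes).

  after D0: wrote 4B at 0x05 = 90318953
  after D1: wrote 6B at 0x0f = b5e55133e15d
  after D2: wrote 7B at 0x03 = 33e15db5e55133
  after D3: wrote 3B at 0x08 = e15d64
query mem[0x11]=0x51, mem[0x12]=0x33, mem[0x10]=0xe5, mem[0x01]=0xed, mem[0x08]=0xe1

MEM[0x11,0x12,0x10,0x01,0x08] = 51 33 e5 ed e1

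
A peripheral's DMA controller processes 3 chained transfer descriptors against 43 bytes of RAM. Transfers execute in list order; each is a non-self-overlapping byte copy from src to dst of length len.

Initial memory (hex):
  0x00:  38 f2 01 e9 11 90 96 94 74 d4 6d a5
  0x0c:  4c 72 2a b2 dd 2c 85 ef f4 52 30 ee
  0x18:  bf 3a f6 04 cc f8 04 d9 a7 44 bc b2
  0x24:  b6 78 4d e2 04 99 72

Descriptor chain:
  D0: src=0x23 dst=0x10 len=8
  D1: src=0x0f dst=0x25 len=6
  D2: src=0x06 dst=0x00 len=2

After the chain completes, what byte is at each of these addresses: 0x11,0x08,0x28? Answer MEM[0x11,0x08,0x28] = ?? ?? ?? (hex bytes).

MEM[0x11,0x08,0x28] = b6 74 78

D0: mem[0x10..0x17] <- [b2 b6 78 4d e2 04 99 72]
D1: mem[0x25..0x2a] <- [b2 b2 b6 78 4d e2]
D2: mem[0x00..0x01] <- [96 94]
query mem[0x11]=0xb6, mem[0x08]=0x74, mem[0x28]=0x78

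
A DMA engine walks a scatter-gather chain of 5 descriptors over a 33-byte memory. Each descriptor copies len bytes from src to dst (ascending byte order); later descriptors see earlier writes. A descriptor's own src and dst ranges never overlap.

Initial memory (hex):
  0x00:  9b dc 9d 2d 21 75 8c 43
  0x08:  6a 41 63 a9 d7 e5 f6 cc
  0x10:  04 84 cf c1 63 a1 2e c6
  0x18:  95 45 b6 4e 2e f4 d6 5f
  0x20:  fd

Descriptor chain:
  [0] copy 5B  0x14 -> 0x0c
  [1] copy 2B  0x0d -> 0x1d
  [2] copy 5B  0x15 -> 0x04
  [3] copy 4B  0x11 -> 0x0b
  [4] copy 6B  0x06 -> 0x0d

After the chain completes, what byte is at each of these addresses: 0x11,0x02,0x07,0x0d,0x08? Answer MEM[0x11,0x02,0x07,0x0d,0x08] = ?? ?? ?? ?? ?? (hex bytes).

MEM[0x11,0x02,0x07,0x0d,0x08] = 63 9d 95 c6 45

[0] 0x14->0x0c len=5 : 63 a1 2e c6 95
[1] 0x0d->0x1d len=2 : a1 2e
[2] 0x15->0x04 len=5 : a1 2e c6 95 45
[3] 0x11->0x0b len=4 : 84 cf c1 63
[4] 0x06->0x0d len=6 : c6 95 45 41 63 84
query mem[0x11]=0x63, mem[0x02]=0x9d, mem[0x07]=0x95, mem[0x0d]=0xc6, mem[0x08]=0x45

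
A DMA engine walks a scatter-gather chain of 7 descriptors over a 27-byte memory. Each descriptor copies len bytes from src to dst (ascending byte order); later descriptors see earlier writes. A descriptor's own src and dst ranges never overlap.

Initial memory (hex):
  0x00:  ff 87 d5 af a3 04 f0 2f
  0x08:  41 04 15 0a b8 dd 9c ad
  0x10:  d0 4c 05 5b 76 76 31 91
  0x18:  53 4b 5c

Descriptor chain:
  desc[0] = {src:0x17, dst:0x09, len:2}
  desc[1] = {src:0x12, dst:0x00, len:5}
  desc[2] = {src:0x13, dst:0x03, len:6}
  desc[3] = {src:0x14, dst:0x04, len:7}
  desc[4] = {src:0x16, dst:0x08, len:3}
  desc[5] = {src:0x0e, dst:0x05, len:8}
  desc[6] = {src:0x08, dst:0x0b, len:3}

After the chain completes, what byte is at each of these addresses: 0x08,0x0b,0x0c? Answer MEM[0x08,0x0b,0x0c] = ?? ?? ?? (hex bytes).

MEM[0x08,0x0b,0x0c] = 4c 4c 05

  after D0: wrote 2B at 0x09 = 9153
  after D1: wrote 5B at 0x00 = 055b767631
  after D2: wrote 6B at 0x03 = 5b7676319153
  after D3: wrote 7B at 0x04 = 76763191534b5c
  after D4: wrote 3B at 0x08 = 319153
  after D5: wrote 8B at 0x05 = 9cadd04c055b7676
  after D6: wrote 3B at 0x0b = 4c055b
query mem[0x08]=0x4c, mem[0x0b]=0x4c, mem[0x0c]=0x05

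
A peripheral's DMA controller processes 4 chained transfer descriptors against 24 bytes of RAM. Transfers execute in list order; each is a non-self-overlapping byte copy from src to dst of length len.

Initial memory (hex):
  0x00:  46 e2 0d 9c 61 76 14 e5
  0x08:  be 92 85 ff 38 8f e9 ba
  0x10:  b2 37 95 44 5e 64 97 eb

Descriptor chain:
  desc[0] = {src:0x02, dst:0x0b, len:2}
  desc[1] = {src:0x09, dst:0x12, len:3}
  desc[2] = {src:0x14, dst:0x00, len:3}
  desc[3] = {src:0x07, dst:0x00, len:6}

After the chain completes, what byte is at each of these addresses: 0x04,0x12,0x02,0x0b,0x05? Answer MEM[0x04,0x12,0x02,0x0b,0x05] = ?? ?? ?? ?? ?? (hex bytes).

D0: mem[0x0b..0x0c] <- [0d 9c]
D1: mem[0x12..0x14] <- [92 85 0d]
D2: mem[0x00..0x02] <- [0d 64 97]
D3: mem[0x00..0x05] <- [e5 be 92 85 0d 9c]
query mem[0x04]=0x0d, mem[0x12]=0x92, mem[0x02]=0x92, mem[0x0b]=0x0d, mem[0x05]=0x9c

MEM[0x04,0x12,0x02,0x0b,0x05] = 0d 92 92 0d 9c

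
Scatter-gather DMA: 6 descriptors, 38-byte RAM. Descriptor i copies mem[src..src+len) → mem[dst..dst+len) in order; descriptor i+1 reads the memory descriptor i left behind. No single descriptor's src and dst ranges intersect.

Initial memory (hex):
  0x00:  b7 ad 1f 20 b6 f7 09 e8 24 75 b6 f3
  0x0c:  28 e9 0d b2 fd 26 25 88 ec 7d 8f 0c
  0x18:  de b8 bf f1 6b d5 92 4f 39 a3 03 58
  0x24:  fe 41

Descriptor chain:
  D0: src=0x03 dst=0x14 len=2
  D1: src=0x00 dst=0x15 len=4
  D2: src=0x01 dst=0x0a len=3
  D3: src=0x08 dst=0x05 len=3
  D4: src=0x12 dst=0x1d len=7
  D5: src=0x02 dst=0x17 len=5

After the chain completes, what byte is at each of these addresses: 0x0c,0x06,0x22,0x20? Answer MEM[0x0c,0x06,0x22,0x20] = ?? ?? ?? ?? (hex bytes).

#0 dst[0x14+2] := {0x20,0xb6}
#1 dst[0x15+4] := {0xb7,0xad,0x1f,0x20}
#2 dst[0x0a+3] := {0xad,0x1f,0x20}
#3 dst[0x05+3] := {0x24,0x75,0xad}
#4 dst[0x1d+7] := {0x25,0x88,0x20,0xb7,0xad,0x1f,0x20}
#5 dst[0x17+5] := {0x1f,0x20,0xb6,0x24,0x75}
query mem[0x0c]=0x20, mem[0x06]=0x75, mem[0x22]=0x1f, mem[0x20]=0xb7

MEM[0x0c,0x06,0x22,0x20] = 20 75 1f b7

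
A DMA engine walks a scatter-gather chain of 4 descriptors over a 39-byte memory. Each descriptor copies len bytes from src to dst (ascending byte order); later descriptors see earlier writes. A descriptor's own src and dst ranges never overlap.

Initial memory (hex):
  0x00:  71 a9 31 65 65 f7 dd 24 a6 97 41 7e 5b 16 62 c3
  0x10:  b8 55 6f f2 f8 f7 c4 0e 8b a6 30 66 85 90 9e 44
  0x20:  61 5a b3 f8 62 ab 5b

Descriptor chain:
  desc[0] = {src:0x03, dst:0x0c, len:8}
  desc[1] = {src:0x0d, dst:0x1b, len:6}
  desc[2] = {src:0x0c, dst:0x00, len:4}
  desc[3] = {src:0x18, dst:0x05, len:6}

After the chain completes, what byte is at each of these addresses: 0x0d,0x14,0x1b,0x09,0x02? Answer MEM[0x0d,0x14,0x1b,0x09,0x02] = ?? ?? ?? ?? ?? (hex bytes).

#0 dst[0x0c+8] := {0x65,0x65,0xf7,0xdd,0x24,0xa6,0x97,0x41}
#1 dst[0x1b+6] := {0x65,0xf7,0xdd,0x24,0xa6,0x97}
#2 dst[0x00+4] := {0x65,0x65,0xf7,0xdd}
#3 dst[0x05+6] := {0x8b,0xa6,0x30,0x65,0xf7,0xdd}
query mem[0x0d]=0x65, mem[0x14]=0xf8, mem[0x1b]=0x65, mem[0x09]=0xf7, mem[0x02]=0xf7

MEM[0x0d,0x14,0x1b,0x09,0x02] = 65 f8 65 f7 f7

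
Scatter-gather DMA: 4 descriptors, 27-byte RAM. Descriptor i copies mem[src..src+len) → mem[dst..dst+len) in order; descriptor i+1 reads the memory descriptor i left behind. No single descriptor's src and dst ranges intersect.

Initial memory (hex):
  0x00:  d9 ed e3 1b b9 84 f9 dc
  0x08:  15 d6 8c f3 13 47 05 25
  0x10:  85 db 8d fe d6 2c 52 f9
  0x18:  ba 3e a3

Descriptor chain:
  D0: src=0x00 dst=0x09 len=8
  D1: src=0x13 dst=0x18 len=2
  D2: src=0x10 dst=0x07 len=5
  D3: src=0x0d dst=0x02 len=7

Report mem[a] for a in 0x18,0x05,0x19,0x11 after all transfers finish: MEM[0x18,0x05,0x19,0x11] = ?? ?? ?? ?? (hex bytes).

D0: mem[0x09..0x10] <- [d9 ed e3 1b b9 84 f9 dc]
D1: mem[0x18..0x19] <- [fe d6]
D2: mem[0x07..0x0b] <- [dc db 8d fe d6]
D3: mem[0x02..0x08] <- [b9 84 f9 dc db 8d fe]
query mem[0x18]=0xfe, mem[0x05]=0xdc, mem[0x19]=0xd6, mem[0x11]=0xdb

MEM[0x18,0x05,0x19,0x11] = fe dc d6 db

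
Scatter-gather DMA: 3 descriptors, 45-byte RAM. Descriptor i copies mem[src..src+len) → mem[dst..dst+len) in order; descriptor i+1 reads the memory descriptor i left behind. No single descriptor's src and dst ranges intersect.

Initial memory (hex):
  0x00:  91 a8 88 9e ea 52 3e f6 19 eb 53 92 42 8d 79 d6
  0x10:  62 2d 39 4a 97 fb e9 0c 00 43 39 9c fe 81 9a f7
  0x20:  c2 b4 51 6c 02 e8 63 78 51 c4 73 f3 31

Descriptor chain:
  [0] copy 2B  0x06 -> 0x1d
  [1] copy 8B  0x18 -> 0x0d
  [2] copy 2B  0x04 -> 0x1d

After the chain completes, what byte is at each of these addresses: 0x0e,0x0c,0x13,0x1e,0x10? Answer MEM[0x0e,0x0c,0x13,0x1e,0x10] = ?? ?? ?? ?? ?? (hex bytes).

MEM[0x0e,0x0c,0x13,0x1e,0x10] = 43 42 f6 52 9c

[0] 0x06->0x1d len=2 : 3e f6
[1] 0x18->0x0d len=8 : 00 43 39 9c fe 3e f6 f7
[2] 0x04->0x1d len=2 : ea 52
query mem[0x0e]=0x43, mem[0x0c]=0x42, mem[0x13]=0xf6, mem[0x1e]=0x52, mem[0x10]=0x9c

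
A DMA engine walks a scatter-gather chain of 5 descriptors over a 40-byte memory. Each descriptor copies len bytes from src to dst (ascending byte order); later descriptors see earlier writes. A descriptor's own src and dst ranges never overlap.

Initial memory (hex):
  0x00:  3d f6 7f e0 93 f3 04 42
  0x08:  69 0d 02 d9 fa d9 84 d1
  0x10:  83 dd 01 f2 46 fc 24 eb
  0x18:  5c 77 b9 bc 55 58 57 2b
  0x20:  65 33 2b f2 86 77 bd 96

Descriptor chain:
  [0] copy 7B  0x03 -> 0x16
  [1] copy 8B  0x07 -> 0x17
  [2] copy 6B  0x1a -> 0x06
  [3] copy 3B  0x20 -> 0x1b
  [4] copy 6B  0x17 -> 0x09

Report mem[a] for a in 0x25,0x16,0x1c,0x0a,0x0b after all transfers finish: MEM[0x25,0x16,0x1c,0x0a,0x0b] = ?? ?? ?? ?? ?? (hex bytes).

  after D0: wrote 7B at 0x16 = e093f30442690d
  after D1: wrote 8B at 0x17 = 42690d02d9fad984
  after D2: wrote 6B at 0x06 = 02d9fad9842b
  after D3: wrote 3B at 0x1b = 65332b
  after D4: wrote 6B at 0x09 = 42690d026533
query mem[0x25]=0x77, mem[0x16]=0xe0, mem[0x1c]=0x33, mem[0x0a]=0x69, mem[0x0b]=0x0d

MEM[0x25,0x16,0x1c,0x0a,0x0b] = 77 e0 33 69 0d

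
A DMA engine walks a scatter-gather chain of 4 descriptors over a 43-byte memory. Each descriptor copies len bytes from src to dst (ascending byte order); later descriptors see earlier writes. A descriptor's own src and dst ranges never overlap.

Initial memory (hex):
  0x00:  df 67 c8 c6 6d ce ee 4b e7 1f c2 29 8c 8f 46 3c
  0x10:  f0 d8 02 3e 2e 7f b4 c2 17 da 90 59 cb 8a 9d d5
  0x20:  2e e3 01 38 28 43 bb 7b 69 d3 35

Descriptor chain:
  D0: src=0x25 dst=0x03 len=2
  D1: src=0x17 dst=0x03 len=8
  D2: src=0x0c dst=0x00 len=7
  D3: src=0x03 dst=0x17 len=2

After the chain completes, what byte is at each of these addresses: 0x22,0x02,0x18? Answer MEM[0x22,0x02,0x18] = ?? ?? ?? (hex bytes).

D0: mem[0x03..0x04] <- [43 bb]
D1: mem[0x03..0x0a] <- [c2 17 da 90 59 cb 8a 9d]
D2: mem[0x00..0x06] <- [8c 8f 46 3c f0 d8 02]
D3: mem[0x17..0x18] <- [3c f0]
query mem[0x22]=0x01, mem[0x02]=0x46, mem[0x18]=0xf0

MEM[0x22,0x02,0x18] = 01 46 f0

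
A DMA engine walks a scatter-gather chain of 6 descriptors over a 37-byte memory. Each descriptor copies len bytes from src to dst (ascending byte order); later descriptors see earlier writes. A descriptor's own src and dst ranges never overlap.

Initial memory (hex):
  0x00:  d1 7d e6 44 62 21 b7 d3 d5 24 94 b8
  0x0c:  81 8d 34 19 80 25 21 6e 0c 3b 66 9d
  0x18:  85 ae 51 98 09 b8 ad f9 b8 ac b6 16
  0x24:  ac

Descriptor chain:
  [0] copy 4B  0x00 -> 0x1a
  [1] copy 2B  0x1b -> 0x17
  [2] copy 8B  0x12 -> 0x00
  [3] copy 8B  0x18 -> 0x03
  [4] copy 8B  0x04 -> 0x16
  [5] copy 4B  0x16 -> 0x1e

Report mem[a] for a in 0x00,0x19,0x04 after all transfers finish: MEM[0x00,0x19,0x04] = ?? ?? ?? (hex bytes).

#0 dst[0x1a+4] := {0xd1,0x7d,0xe6,0x44}
#1 dst[0x17+2] := {0x7d,0xe6}
#2 dst[0x00+8] := {0x21,0x6e,0x0c,0x3b,0x66,0x7d,0xe6,0xae}
#3 dst[0x03+8] := {0xe6,0xae,0xd1,0x7d,0xe6,0x44,0xad,0xf9}
#4 dst[0x16+8] := {0xae,0xd1,0x7d,0xe6,0x44,0xad,0xf9,0xb8}
#5 dst[0x1e+4] := {0xae,0xd1,0x7d,0xe6}
query mem[0x00]=0x21, mem[0x19]=0xe6, mem[0x04]=0xae

MEM[0x00,0x19,0x04] = 21 e6 ae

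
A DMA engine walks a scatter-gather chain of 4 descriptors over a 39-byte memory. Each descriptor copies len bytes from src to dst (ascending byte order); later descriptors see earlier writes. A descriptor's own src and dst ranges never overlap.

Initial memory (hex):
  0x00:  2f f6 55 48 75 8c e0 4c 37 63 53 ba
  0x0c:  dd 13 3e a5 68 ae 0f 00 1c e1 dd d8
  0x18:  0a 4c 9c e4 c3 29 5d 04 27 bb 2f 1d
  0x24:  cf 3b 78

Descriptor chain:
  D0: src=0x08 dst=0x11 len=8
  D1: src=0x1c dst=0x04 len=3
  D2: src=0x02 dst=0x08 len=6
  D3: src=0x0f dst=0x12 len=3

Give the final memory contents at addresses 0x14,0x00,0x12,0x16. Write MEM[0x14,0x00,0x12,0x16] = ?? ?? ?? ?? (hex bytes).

MEM[0x14,0x00,0x12,0x16] = 37 2f a5 13

D0: mem[0x11..0x18] <- [37 63 53 ba dd 13 3e a5]
D1: mem[0x04..0x06] <- [c3 29 5d]
D2: mem[0x08..0x0d] <- [55 48 c3 29 5d 4c]
D3: mem[0x12..0x14] <- [a5 68 37]
query mem[0x14]=0x37, mem[0x00]=0x2f, mem[0x12]=0xa5, mem[0x16]=0x13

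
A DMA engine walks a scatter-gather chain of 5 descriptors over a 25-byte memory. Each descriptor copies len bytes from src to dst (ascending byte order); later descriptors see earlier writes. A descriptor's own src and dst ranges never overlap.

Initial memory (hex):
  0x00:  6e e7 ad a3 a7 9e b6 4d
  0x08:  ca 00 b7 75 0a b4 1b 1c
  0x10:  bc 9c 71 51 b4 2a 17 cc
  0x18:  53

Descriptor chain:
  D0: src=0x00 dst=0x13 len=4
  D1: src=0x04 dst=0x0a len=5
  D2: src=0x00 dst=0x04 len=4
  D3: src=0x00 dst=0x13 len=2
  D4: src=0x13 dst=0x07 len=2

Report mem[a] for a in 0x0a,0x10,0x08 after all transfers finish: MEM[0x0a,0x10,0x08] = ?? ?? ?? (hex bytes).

[0] 0x00->0x13 len=4 : 6e e7 ad a3
[1] 0x04->0x0a len=5 : a7 9e b6 4d ca
[2] 0x00->0x04 len=4 : 6e e7 ad a3
[3] 0x00->0x13 len=2 : 6e e7
[4] 0x13->0x07 len=2 : 6e e7
query mem[0x0a]=0xa7, mem[0x10]=0xbc, mem[0x08]=0xe7

MEM[0x0a,0x10,0x08] = a7 bc e7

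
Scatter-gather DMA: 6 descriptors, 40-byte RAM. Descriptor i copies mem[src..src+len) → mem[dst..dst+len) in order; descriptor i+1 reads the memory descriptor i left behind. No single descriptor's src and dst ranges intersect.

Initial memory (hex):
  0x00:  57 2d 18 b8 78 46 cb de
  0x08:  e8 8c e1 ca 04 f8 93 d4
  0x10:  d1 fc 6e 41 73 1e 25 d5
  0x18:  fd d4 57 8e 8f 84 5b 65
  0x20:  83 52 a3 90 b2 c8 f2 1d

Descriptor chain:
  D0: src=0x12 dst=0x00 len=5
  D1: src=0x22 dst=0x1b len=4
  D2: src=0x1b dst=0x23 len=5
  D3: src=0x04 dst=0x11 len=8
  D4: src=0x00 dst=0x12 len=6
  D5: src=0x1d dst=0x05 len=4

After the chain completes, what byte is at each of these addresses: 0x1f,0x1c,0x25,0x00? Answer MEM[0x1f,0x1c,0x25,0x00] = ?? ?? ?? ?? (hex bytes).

[0] 0x12->0x00 len=5 : 6e 41 73 1e 25
[1] 0x22->0x1b len=4 : a3 90 b2 c8
[2] 0x1b->0x23 len=5 : a3 90 b2 c8 65
[3] 0x04->0x11 len=8 : 25 46 cb de e8 8c e1 ca
[4] 0x00->0x12 len=6 : 6e 41 73 1e 25 46
[5] 0x1d->0x05 len=4 : b2 c8 65 83
query mem[0x1f]=0x65, mem[0x1c]=0x90, mem[0x25]=0xb2, mem[0x00]=0x6e

MEM[0x1f,0x1c,0x25,0x00] = 65 90 b2 6e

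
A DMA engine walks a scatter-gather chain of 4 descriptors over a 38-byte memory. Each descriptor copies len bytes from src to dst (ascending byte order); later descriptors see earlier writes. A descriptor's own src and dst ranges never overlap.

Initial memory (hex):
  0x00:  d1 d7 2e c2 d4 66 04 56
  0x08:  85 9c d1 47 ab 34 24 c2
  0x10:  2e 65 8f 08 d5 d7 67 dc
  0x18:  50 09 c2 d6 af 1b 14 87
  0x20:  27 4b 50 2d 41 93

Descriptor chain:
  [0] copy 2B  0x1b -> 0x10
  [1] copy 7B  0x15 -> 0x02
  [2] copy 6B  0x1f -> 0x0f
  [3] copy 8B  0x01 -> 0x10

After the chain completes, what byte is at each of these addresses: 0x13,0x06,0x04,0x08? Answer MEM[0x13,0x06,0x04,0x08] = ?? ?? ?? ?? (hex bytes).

MEM[0x13,0x06,0x04,0x08] = dc 09 dc d6

  after D0: wrote 2B at 0x10 = d6af
  after D1: wrote 7B at 0x02 = d767dc5009c2d6
  after D2: wrote 6B at 0x0f = 87274b502d41
  after D3: wrote 8B at 0x10 = d7d767dc5009c2d6
query mem[0x13]=0xdc, mem[0x06]=0x09, mem[0x04]=0xdc, mem[0x08]=0xd6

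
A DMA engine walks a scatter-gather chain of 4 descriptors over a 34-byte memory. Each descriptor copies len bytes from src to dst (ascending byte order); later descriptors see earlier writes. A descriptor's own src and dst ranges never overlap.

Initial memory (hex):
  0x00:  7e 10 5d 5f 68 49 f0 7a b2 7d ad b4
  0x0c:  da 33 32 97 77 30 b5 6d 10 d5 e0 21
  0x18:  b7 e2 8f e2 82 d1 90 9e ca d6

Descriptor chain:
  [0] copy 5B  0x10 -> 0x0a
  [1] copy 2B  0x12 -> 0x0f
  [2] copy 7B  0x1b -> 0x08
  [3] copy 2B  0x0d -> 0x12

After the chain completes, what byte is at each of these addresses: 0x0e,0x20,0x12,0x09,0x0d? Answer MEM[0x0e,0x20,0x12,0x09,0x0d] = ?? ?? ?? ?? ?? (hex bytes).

#0 dst[0x0a+5] := {0x77,0x30,0xb5,0x6d,0x10}
#1 dst[0x0f+2] := {0xb5,0x6d}
#2 dst[0x08+7] := {0xe2,0x82,0xd1,0x90,0x9e,0xca,0xd6}
#3 dst[0x12+2] := {0xca,0xd6}
query mem[0x0e]=0xd6, mem[0x20]=0xca, mem[0x12]=0xca, mem[0x09]=0x82, mem[0x0d]=0xca

MEM[0x0e,0x20,0x12,0x09,0x0d] = d6 ca ca 82 ca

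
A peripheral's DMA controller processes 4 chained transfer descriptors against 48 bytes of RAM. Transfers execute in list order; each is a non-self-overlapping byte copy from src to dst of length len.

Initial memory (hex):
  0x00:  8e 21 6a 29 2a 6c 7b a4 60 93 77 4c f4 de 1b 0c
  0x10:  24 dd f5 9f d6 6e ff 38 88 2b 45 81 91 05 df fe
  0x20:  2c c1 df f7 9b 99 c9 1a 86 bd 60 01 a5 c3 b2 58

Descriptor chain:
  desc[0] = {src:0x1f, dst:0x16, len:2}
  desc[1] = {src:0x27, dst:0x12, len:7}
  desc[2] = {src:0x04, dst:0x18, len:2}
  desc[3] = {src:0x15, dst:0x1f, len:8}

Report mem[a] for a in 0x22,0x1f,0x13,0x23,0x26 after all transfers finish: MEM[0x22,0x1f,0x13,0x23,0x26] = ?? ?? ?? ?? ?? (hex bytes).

  after D0: wrote 2B at 0x16 = fe2c
  after D1: wrote 7B at 0x12 = 1a86bd6001a5c3
  after D2: wrote 2B at 0x18 = 2a6c
  after D3: wrote 8B at 0x1f = 6001a52a6c458191
query mem[0x22]=0x2a, mem[0x1f]=0x60, mem[0x13]=0x86, mem[0x23]=0x6c, mem[0x26]=0x91

MEM[0x22,0x1f,0x13,0x23,0x26] = 2a 60 86 6c 91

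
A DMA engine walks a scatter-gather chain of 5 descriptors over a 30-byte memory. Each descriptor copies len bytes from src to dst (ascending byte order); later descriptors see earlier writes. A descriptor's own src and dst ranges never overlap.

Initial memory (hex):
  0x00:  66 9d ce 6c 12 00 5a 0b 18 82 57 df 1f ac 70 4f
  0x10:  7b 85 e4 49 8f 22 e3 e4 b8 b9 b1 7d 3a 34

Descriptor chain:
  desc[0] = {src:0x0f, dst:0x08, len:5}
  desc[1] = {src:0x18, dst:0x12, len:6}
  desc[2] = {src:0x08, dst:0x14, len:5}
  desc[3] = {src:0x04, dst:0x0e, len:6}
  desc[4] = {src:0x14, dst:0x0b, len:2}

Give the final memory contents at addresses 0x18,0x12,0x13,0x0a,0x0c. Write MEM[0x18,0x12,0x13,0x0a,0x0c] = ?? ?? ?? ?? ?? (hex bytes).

MEM[0x18,0x12,0x13,0x0a,0x0c] = 49 4f 7b 85 7b

D0: mem[0x08..0x0c] <- [4f 7b 85 e4 49]
D1: mem[0x12..0x17] <- [b8 b9 b1 7d 3a 34]
D2: mem[0x14..0x18] <- [4f 7b 85 e4 49]
D3: mem[0x0e..0x13] <- [12 00 5a 0b 4f 7b]
D4: mem[0x0b..0x0c] <- [4f 7b]
query mem[0x18]=0x49, mem[0x12]=0x4f, mem[0x13]=0x7b, mem[0x0a]=0x85, mem[0x0c]=0x7b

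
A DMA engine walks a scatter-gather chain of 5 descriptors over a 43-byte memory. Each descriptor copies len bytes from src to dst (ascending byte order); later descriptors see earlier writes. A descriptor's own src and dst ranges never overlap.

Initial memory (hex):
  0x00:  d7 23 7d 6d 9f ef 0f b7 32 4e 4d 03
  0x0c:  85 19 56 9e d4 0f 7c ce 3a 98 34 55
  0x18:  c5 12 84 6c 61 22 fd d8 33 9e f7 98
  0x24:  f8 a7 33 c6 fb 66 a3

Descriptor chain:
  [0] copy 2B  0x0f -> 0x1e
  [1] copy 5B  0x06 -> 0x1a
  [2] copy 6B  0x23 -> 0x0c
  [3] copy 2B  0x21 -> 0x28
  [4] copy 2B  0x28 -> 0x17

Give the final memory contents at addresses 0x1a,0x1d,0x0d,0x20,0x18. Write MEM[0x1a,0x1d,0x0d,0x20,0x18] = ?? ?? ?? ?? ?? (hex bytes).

MEM[0x1a,0x1d,0x0d,0x20,0x18] = 0f 4e f8 33 f7

#0 dst[0x1e+2] := {0x9e,0xd4}
#1 dst[0x1a+5] := {0x0f,0xb7,0x32,0x4e,0x4d}
#2 dst[0x0c+6] := {0x98,0xf8,0xa7,0x33,0xc6,0xfb}
#3 dst[0x28+2] := {0x9e,0xf7}
#4 dst[0x17+2] := {0x9e,0xf7}
query mem[0x1a]=0x0f, mem[0x1d]=0x4e, mem[0x0d]=0xf8, mem[0x20]=0x33, mem[0x18]=0xf7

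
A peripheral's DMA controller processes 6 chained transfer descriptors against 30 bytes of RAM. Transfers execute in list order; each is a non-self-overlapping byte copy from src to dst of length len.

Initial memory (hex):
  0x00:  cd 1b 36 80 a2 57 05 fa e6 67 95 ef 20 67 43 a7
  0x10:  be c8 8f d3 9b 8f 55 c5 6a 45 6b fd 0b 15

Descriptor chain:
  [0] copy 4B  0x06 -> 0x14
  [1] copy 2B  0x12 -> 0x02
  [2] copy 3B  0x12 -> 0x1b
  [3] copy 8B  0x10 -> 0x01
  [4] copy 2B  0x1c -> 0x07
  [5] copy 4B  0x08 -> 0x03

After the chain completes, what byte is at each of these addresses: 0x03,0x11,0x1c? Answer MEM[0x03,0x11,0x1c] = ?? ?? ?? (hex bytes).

  after D0: wrote 4B at 0x14 = 05fae667
  after D1: wrote 2B at 0x02 = 8fd3
  after D2: wrote 3B at 0x1b = 8fd305
  after D3: wrote 8B at 0x01 = bec88fd305fae667
  after D4: wrote 2B at 0x07 = d305
  after D5: wrote 4B at 0x03 = 056795ef
query mem[0x03]=0x05, mem[0x11]=0xc8, mem[0x1c]=0xd3

MEM[0x03,0x11,0x1c] = 05 c8 d3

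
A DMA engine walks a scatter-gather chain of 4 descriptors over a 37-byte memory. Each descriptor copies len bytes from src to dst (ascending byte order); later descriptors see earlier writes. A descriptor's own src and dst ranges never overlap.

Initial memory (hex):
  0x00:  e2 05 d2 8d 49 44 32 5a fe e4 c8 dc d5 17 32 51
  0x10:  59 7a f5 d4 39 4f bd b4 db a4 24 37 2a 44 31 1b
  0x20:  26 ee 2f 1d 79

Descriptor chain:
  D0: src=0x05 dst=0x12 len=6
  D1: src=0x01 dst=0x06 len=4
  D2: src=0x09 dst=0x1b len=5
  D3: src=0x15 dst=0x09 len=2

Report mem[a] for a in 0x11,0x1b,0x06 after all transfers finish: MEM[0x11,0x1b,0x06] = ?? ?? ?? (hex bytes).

  after D0: wrote 6B at 0x12 = 44325afee4c8
  after D1: wrote 4B at 0x06 = 05d28d49
  after D2: wrote 5B at 0x1b = 49c8dcd517
  after D3: wrote 2B at 0x09 = fee4
query mem[0x11]=0x7a, mem[0x1b]=0x49, mem[0x06]=0x05

MEM[0x11,0x1b,0x06] = 7a 49 05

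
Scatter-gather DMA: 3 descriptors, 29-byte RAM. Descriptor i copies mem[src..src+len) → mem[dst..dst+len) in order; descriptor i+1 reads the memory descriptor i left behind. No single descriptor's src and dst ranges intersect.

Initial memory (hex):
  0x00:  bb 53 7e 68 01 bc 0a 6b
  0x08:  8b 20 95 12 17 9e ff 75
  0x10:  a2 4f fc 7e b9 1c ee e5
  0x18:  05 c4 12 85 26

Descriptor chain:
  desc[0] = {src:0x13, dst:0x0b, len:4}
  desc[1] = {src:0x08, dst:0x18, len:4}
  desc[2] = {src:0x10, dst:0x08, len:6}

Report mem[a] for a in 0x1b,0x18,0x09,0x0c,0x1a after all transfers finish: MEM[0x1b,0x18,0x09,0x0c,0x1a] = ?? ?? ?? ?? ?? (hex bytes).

  after D0: wrote 4B at 0x0b = 7eb91cee
  after D1: wrote 4B at 0x18 = 8b20957e
  after D2: wrote 6B at 0x08 = a24ffc7eb91c
query mem[0x1b]=0x7e, mem[0x18]=0x8b, mem[0x09]=0x4f, mem[0x0c]=0xb9, mem[0x1a]=0x95

MEM[0x1b,0x18,0x09,0x0c,0x1a] = 7e 8b 4f b9 95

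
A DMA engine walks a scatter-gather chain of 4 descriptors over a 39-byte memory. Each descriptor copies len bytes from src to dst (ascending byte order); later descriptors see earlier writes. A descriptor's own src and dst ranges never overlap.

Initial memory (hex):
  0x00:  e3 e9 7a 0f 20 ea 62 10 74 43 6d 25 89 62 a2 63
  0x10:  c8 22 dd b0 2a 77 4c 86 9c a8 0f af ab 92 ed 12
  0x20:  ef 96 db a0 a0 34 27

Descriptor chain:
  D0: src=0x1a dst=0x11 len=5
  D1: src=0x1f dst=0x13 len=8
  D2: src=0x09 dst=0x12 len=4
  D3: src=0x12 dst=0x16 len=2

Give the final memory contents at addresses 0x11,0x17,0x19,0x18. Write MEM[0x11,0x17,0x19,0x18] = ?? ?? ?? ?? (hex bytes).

MEM[0x11,0x17,0x19,0x18] = 0f 6d 34 a0

  after D0: wrote 5B at 0x11 = 0fafab92ed
  after D1: wrote 8B at 0x13 = 12ef96dba0a03427
  after D2: wrote 4B at 0x12 = 436d2589
  after D3: wrote 2B at 0x16 = 436d
query mem[0x11]=0x0f, mem[0x17]=0x6d, mem[0x19]=0x34, mem[0x18]=0xa0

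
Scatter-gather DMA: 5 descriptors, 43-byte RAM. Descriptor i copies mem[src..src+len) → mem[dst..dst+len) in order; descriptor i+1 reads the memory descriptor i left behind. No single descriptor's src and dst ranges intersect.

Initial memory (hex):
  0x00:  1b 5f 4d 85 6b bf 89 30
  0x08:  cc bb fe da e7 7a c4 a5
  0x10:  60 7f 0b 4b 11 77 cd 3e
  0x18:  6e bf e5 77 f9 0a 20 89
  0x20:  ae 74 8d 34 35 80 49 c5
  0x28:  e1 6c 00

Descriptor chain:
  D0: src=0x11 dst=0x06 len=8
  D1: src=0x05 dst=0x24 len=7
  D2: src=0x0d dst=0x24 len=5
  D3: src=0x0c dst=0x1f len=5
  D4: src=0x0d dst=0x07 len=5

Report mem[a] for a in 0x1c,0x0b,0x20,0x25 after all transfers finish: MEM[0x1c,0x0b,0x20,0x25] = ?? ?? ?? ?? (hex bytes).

MEM[0x1c,0x0b,0x20,0x25] = f9 7f 6e c4

#0 dst[0x06+8] := {0x7f,0x0b,0x4b,0x11,0x77,0xcd,0x3e,0x6e}
#1 dst[0x24+7] := {0xbf,0x7f,0x0b,0x4b,0x11,0x77,0xcd}
#2 dst[0x24+5] := {0x6e,0xc4,0xa5,0x60,0x7f}
#3 dst[0x1f+5] := {0x3e,0x6e,0xc4,0xa5,0x60}
#4 dst[0x07+5] := {0x6e,0xc4,0xa5,0x60,0x7f}
query mem[0x1c]=0xf9, mem[0x0b]=0x7f, mem[0x20]=0x6e, mem[0x25]=0xc4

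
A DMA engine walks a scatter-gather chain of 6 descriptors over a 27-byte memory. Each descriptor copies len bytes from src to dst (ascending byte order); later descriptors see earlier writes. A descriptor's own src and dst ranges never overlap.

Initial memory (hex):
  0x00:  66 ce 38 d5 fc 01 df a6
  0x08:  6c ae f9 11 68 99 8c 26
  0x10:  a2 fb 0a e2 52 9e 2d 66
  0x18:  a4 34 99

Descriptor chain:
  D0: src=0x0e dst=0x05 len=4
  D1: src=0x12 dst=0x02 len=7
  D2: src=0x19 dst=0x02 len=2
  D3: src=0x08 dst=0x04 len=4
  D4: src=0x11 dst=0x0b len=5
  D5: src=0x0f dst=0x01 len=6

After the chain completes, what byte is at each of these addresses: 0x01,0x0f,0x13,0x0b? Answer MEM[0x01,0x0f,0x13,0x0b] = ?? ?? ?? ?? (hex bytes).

MEM[0x01,0x0f,0x13,0x0b] = 9e 9e e2 fb

[0] 0x0e->0x05 len=4 : 8c 26 a2 fb
[1] 0x12->0x02 len=7 : 0a e2 52 9e 2d 66 a4
[2] 0x19->0x02 len=2 : 34 99
[3] 0x08->0x04 len=4 : a4 ae f9 11
[4] 0x11->0x0b len=5 : fb 0a e2 52 9e
[5] 0x0f->0x01 len=6 : 9e a2 fb 0a e2 52
query mem[0x01]=0x9e, mem[0x0f]=0x9e, mem[0x13]=0xe2, mem[0x0b]=0xfb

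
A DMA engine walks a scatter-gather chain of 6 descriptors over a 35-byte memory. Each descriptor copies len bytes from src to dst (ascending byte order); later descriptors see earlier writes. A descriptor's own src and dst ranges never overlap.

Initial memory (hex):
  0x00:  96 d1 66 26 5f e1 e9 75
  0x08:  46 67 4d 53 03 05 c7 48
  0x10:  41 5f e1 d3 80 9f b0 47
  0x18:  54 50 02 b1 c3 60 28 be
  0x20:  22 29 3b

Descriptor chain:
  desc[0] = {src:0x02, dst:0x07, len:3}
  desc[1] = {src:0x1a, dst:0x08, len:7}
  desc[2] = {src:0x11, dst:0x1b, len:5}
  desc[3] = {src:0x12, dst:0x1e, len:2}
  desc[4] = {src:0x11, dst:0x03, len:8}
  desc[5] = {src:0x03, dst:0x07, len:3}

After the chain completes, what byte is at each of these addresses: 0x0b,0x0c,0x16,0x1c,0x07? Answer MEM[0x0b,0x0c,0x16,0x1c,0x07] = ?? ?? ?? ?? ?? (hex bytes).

MEM[0x0b,0x0c,0x16,0x1c,0x07] = 60 28 b0 e1 5f

#0 dst[0x07+3] := {0x66,0x26,0x5f}
#1 dst[0x08+7] := {0x02,0xb1,0xc3,0x60,0x28,0xbe,0x22}
#2 dst[0x1b+5] := {0x5f,0xe1,0xd3,0x80,0x9f}
#3 dst[0x1e+2] := {0xe1,0xd3}
#4 dst[0x03+8] := {0x5f,0xe1,0xd3,0x80,0x9f,0xb0,0x47,0x54}
#5 dst[0x07+3] := {0x5f,0xe1,0xd3}
query mem[0x0b]=0x60, mem[0x0c]=0x28, mem[0x16]=0xb0, mem[0x1c]=0xe1, mem[0x07]=0x5f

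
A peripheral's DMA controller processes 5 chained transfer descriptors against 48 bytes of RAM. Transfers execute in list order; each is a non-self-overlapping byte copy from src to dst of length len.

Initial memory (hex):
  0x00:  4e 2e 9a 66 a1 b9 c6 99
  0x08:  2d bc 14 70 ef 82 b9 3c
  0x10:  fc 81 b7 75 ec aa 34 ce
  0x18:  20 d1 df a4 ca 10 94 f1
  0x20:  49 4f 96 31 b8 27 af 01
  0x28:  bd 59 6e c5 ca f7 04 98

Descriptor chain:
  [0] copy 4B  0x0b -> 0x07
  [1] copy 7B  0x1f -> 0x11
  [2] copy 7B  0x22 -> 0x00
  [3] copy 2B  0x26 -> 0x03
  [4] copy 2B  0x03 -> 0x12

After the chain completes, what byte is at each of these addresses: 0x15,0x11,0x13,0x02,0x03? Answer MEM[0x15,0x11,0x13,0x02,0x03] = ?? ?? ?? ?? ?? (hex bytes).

MEM[0x15,0x11,0x13,0x02,0x03] = 31 f1 01 b8 af

[0] 0x0b->0x07 len=4 : 70 ef 82 b9
[1] 0x1f->0x11 len=7 : f1 49 4f 96 31 b8 27
[2] 0x22->0x00 len=7 : 96 31 b8 27 af 01 bd
[3] 0x26->0x03 len=2 : af 01
[4] 0x03->0x12 len=2 : af 01
query mem[0x15]=0x31, mem[0x11]=0xf1, mem[0x13]=0x01, mem[0x02]=0xb8, mem[0x03]=0xaf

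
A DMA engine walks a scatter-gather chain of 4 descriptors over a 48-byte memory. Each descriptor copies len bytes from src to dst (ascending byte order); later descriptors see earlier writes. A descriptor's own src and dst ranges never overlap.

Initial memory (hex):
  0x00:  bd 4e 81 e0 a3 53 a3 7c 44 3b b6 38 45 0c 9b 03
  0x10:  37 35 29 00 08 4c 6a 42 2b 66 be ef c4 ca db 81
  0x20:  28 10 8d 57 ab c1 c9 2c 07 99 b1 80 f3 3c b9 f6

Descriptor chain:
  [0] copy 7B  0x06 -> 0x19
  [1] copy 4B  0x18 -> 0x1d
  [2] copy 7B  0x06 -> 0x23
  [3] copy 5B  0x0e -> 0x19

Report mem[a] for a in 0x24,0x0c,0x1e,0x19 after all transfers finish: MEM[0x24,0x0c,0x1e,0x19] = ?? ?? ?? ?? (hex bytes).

MEM[0x24,0x0c,0x1e,0x19] = 7c 45 a3 9b

  after D0: wrote 7B at 0x19 = a37c443bb63845
  after D1: wrote 4B at 0x1d = 2ba37c44
  after D2: wrote 7B at 0x23 = a37c443bb63845
  after D3: wrote 5B at 0x19 = 9b03373529
query mem[0x24]=0x7c, mem[0x0c]=0x45, mem[0x1e]=0xa3, mem[0x19]=0x9b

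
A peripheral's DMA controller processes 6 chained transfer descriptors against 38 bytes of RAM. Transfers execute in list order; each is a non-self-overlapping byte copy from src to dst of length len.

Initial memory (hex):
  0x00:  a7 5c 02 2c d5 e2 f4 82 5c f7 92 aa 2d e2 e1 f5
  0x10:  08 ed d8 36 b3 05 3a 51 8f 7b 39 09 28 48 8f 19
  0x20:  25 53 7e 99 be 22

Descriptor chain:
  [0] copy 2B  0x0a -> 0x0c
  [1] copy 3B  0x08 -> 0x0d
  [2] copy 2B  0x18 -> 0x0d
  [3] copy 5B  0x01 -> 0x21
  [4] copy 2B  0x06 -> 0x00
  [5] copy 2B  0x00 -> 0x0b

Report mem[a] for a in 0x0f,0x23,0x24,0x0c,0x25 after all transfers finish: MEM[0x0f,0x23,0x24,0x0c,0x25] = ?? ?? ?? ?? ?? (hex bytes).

  after D0: wrote 2B at 0x0c = 92aa
  after D1: wrote 3B at 0x0d = 5cf792
  after D2: wrote 2B at 0x0d = 8f7b
  after D3: wrote 5B at 0x21 = 5c022cd5e2
  after D4: wrote 2B at 0x00 = f482
  after D5: wrote 2B at 0x0b = f482
query mem[0x0f]=0x92, mem[0x23]=0x2c, mem[0x24]=0xd5, mem[0x0c]=0x82, mem[0x25]=0xe2

MEM[0x0f,0x23,0x24,0x0c,0x25] = 92 2c d5 82 e2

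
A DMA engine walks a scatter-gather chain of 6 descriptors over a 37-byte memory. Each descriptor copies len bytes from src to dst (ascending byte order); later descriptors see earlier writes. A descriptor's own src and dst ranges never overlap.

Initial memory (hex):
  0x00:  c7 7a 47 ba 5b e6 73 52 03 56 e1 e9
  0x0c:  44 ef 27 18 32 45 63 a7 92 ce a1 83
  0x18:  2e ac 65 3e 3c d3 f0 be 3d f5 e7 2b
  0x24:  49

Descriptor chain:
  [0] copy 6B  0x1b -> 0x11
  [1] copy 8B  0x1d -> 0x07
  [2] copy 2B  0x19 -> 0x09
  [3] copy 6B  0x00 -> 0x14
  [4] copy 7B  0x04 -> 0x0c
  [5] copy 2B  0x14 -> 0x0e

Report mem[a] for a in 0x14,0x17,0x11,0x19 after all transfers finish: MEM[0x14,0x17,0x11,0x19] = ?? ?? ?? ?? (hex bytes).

MEM[0x14,0x17,0x11,0x19] = c7 ba ac e6

[0] 0x1b->0x11 len=6 : 3e 3c d3 f0 be 3d
[1] 0x1d->0x07 len=8 : d3 f0 be 3d f5 e7 2b 49
[2] 0x19->0x09 len=2 : ac 65
[3] 0x00->0x14 len=6 : c7 7a 47 ba 5b e6
[4] 0x04->0x0c len=7 : 5b e6 73 d3 f0 ac 65
[5] 0x14->0x0e len=2 : c7 7a
query mem[0x14]=0xc7, mem[0x17]=0xba, mem[0x11]=0xac, mem[0x19]=0xe6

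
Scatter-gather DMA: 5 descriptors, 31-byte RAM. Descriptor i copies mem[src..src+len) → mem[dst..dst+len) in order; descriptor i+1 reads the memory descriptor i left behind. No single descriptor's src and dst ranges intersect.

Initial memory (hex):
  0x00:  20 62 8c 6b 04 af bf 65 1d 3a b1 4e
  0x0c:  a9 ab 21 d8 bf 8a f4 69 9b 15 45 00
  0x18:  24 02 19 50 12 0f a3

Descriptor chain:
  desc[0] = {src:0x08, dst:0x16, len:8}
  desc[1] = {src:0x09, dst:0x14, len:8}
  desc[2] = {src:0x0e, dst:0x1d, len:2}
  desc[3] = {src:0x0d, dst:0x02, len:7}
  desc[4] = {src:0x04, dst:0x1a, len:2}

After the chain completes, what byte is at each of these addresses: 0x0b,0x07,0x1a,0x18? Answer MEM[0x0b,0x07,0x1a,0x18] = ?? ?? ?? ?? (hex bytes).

D0: mem[0x16..0x1d] <- [1d 3a b1 4e a9 ab 21 d8]
D1: mem[0x14..0x1b] <- [3a b1 4e a9 ab 21 d8 bf]
D2: mem[0x1d..0x1e] <- [21 d8]
D3: mem[0x02..0x08] <- [ab 21 d8 bf 8a f4 69]
D4: mem[0x1a..0x1b] <- [d8 bf]
query mem[0x0b]=0x4e, mem[0x07]=0xf4, mem[0x1a]=0xd8, mem[0x18]=0xab

MEM[0x0b,0x07,0x1a,0x18] = 4e f4 d8 ab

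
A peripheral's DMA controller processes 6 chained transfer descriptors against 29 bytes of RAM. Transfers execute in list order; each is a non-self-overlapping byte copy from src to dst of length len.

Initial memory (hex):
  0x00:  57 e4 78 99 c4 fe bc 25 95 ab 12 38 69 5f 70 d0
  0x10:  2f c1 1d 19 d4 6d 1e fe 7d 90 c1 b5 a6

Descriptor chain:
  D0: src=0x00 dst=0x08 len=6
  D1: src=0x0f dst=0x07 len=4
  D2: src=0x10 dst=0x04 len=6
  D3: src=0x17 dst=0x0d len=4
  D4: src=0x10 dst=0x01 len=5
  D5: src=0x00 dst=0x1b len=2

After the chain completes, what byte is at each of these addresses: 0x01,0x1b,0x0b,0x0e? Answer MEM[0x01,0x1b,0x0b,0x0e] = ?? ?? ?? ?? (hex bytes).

MEM[0x01,0x1b,0x0b,0x0e] = c1 57 99 7d

D0: mem[0x08..0x0d] <- [57 e4 78 99 c4 fe]
D1: mem[0x07..0x0a] <- [d0 2f c1 1d]
D2: mem[0x04..0x09] <- [2f c1 1d 19 d4 6d]
D3: mem[0x0d..0x10] <- [fe 7d 90 c1]
D4: mem[0x01..0x05] <- [c1 c1 1d 19 d4]
D5: mem[0x1b..0x1c] <- [57 c1]
query mem[0x01]=0xc1, mem[0x1b]=0x57, mem[0x0b]=0x99, mem[0x0e]=0x7d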